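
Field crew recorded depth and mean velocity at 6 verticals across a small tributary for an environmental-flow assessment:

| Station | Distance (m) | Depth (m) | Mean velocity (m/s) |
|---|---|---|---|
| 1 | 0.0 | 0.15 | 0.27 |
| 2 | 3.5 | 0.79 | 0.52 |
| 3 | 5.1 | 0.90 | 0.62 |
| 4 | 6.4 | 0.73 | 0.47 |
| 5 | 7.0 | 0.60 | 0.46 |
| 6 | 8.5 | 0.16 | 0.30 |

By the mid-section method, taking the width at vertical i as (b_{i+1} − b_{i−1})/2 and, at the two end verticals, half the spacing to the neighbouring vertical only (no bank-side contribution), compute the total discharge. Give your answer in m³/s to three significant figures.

2.58 m³/s

w_1 = (3.5 − 0.0)/2 = 1.75 m; q_1 = 0.27 × 0.15 × 1.75 = 0.07088 m³/s
w_2 = (5.1 − 0.0)/2 = 2.55 m; q_2 = 0.52 × 0.79 × 2.55 = 1.048 m³/s
w_3 = (6.4 − 3.5)/2 = 1.45 m; q_3 = 0.62 × 0.90 × 1.45 = 0.8091 m³/s
w_4 = (7.0 − 5.1)/2 = 0.95 m; q_4 = 0.47 × 0.73 × 0.95 = 0.3259 m³/s
w_5 = (8.5 − 6.4)/2 = 1.05 m; q_5 = 0.46 × 0.60 × 1.05 = 0.2898 m³/s
w_6 = (8.5 − 7.0)/2 = 0.75 m; q_6 = 0.30 × 0.16 × 0.75 = 0.03600 m³/s
Q = Σ qᵢ = 2.579 m³/s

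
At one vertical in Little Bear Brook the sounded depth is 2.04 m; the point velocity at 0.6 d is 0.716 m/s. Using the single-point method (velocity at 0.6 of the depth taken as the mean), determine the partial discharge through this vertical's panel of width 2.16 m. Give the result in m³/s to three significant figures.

3.15 m³/s

v̄ = v₀.₆ = 0.716 m/s
q = v̄ × d × w = 0.7160 × 2.04 × 2.16 = 3.155 m³/s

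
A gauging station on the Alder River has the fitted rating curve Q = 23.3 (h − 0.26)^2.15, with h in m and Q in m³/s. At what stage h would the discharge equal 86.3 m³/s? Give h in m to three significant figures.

h − h₀ = (Q/C)^(1/b) = (86.3/23.3)^(1/2.15) = 1.839 m
h = 0.26 + 1.839 = 2.099 m

2.10 m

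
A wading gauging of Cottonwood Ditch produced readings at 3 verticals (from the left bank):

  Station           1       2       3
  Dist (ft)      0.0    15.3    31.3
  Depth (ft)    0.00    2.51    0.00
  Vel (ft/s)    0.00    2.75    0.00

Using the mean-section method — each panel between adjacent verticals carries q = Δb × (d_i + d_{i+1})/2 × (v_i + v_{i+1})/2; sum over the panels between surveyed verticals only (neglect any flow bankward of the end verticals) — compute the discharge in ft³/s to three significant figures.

Panel 1-2: Δb = 15.3 ft, d̄ = (0.00+2.51)/2 = 1.255, v̄ = (0.00+2.75)/2 = 1.375 → q = 15.3×1.255×1.375 = 26.40 ft³/s
Panel 2-3: Δb = 16 ft, d̄ = (2.51+0.00)/2 = 1.255, v̄ = (2.75+0.00)/2 = 1.375 → q = 16×1.255×1.375 = 27.61 ft³/s
Q = Σ q = 54.01 ft³/s

54.0 ft³/s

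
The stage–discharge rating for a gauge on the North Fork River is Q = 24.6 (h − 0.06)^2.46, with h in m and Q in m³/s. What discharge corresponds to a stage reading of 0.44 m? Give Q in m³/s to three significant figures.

Q = 24.6 × (0.44 − 0.06)^2.46 = 24.6 × 0.38^2.46 = 2.276 m³/s

2.28 m³/s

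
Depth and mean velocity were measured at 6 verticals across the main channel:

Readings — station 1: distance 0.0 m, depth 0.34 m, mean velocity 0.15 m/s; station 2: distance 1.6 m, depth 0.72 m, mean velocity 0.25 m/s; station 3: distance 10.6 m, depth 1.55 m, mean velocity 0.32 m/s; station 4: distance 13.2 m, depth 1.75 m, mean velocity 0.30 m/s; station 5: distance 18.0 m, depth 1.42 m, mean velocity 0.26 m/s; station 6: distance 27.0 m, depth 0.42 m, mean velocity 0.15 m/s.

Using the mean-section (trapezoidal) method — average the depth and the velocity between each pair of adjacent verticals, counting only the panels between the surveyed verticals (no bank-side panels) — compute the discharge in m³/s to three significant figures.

8.24 m³/s

Panel 1-2: Δb = 1.6 m, d̄ = (0.34+0.72)/2 = 0.53, v̄ = (0.15+0.25)/2 = 0.2 → q = 1.6×0.53×0.2 = 0.1696 m³/s
Panel 2-3: Δb = 9 m, d̄ = (0.72+1.55)/2 = 1.135, v̄ = (0.25+0.32)/2 = 0.285 → q = 9×1.135×0.285 = 2.911 m³/s
Panel 3-4: Δb = 2.6 m, d̄ = (1.55+1.75)/2 = 1.65, v̄ = (0.32+0.30)/2 = 0.31 → q = 2.6×1.65×0.31 = 1.330 m³/s
Panel 4-5: Δb = 4.8 m, d̄ = (1.75+1.42)/2 = 1.585, v̄ = (0.30+0.26)/2 = 0.28 → q = 4.8×1.585×0.28 = 2.130 m³/s
Panel 5-6: Δb = 9 m, d̄ = (1.42+0.42)/2 = 0.92, v̄ = (0.26+0.15)/2 = 0.205 → q = 9×0.92×0.205 = 1.697 m³/s
Q = Σ q = 8.238 m³/s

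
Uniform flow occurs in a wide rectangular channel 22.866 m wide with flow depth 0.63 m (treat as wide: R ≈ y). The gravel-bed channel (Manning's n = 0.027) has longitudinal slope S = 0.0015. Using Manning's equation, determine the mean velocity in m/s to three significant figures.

A = b·y = 22.866 × 0.63 = 14.41 m²
Wide channel: R ≈ y = 0.63 m
Q = (1/n)·A·R^(2/3)·S^(1/2) = (1/0.027) × 14.41 × 0.6300^(2/3) × 0.0015^(1/2) = 15.19 m³/s
V = Q/A = 15.19/14.41 = 1.054 m/s

1.05 m/s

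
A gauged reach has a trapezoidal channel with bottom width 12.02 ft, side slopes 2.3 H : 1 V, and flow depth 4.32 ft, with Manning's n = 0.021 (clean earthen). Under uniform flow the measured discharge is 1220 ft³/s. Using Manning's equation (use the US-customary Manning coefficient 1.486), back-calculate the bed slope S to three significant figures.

0.00831

A = (b + z·y)·y = (12.02 + 2.3×4.32)×4.32 = 94.85 ft²
P = b + 2y√(1+z²) = 12.02 + 2×4.32×√(1+2.3²) = 33.69 ft
R = A/P = 94.85/33.69 = 2.815 ft
S = (Q·n / (1.486·A·R^(2/3)))² = (1220×0.021 / (1.486×94.85×1.994))² = 0.008311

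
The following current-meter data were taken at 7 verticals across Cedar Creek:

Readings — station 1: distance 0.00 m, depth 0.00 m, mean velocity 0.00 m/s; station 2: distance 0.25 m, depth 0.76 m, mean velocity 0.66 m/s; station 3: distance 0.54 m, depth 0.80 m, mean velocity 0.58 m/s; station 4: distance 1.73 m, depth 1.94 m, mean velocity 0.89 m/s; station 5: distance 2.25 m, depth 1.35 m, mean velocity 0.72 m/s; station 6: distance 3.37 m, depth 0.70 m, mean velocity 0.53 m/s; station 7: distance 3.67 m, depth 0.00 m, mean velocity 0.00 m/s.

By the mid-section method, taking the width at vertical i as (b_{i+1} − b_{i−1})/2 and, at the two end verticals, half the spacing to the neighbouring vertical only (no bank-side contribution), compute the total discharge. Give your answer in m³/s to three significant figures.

w_2 = (0.54 − 0.00)/2 = 0.27 m; q_2 = 0.66 × 0.76 × 0.27 = 0.1354 m³/s
w_3 = (1.73 − 0.25)/2 = 0.74 m; q_3 = 0.58 × 0.80 × 0.74 = 0.3434 m³/s
w_4 = (2.25 − 0.54)/2 = 0.855 m; q_4 = 0.89 × 1.94 × 0.855 = 1.476 m³/s
w_5 = (3.37 − 1.73)/2 = 0.82 m; q_5 = 0.72 × 1.35 × 0.82 = 0.7970 m³/s
w_6 = (3.67 − 2.25)/2 = 0.71 m; q_6 = 0.53 × 0.70 × 0.71 = 0.2634 m³/s
Stations 1, 7 contribute zero (depth or velocity is 0).
Q = Σ qᵢ = 3.015 m³/s

3.02 m³/s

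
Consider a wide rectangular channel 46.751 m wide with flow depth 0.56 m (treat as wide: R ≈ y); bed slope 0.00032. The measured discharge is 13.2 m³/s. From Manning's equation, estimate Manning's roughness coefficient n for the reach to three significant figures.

A = b·y = 46.751 × 0.56 = 26.18 m²
Wide channel: R ≈ y = 0.56 m
n = (1/Q)·A·R^(2/3)·S^(1/2) = (1/13.2) × 26.18 × 0.6794 × 0.01789 = 0.02410

0.0241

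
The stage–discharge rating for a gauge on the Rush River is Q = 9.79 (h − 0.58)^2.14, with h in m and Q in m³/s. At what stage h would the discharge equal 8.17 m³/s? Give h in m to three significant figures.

h − h₀ = (Q/C)^(1/b) = (8.17/9.79)^(1/2.14) = 0.9189 m
h = 0.58 + 0.9189 = 1.499 m

1.50 m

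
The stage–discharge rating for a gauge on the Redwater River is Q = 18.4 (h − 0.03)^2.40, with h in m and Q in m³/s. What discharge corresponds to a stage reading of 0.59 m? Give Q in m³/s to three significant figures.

Q = 18.4 × (0.59 − 0.03)^2.40 = 18.4 × 0.56^2.40 = 4.576 m³/s

4.58 m³/s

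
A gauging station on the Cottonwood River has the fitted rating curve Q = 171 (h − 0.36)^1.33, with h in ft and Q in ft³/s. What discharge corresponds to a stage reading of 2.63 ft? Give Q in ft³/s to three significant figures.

Q = 171 × (2.63 − 0.36)^1.33 = 171 × 2.27^1.33 = 508.8 ft³/s

509 ft³/s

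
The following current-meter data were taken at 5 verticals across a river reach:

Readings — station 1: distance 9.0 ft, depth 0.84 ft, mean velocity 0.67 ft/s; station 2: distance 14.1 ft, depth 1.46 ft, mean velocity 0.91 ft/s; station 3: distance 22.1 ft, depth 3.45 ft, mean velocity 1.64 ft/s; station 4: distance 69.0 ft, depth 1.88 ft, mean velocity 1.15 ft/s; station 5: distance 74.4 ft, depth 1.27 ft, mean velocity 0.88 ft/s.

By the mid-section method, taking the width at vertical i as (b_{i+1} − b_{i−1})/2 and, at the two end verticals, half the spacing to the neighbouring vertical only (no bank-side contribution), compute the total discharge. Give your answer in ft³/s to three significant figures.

w_1 = (14.1 − 9.0)/2 = 2.55 ft; q_1 = 0.67 × 0.84 × 2.55 = 1.435 ft³/s
w_2 = (22.1 − 9.0)/2 = 6.55 ft; q_2 = 0.91 × 1.46 × 6.55 = 8.702 ft³/s
w_3 = (69.0 − 14.1)/2 = 27.45 ft; q_3 = 1.64 × 3.45 × 27.45 = 155.3 ft³/s
w_4 = (74.4 − 22.1)/2 = 26.15 ft; q_4 = 1.15 × 1.88 × 26.15 = 56.54 ft³/s
w_5 = (74.4 − 69.0)/2 = 2.7 ft; q_5 = 0.88 × 1.27 × 2.7 = 3.018 ft³/s
Q = Σ qᵢ = 225.0 ft³/s

225 ft³/s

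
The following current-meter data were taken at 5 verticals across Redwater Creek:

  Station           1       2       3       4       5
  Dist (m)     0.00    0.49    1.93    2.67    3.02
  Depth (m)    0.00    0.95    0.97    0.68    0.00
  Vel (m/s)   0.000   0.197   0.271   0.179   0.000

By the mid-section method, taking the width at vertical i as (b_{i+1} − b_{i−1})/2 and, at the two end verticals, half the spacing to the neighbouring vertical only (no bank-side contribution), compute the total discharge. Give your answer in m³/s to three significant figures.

0.533 m³/s

w_2 = (1.93 − 0.00)/2 = 0.965 m; q_2 = 0.197 × 0.95 × 0.965 = 0.1806 m³/s
w_3 = (2.67 − 0.49)/2 = 1.09 m; q_3 = 0.271 × 0.97 × 1.09 = 0.2865 m³/s
w_4 = (3.02 − 1.93)/2 = 0.545 m; q_4 = 0.179 × 0.68 × 0.545 = 0.06634 m³/s
Stations 1, 5 contribute zero (depth or velocity is 0).
Q = Σ qᵢ = 0.5335 m³/s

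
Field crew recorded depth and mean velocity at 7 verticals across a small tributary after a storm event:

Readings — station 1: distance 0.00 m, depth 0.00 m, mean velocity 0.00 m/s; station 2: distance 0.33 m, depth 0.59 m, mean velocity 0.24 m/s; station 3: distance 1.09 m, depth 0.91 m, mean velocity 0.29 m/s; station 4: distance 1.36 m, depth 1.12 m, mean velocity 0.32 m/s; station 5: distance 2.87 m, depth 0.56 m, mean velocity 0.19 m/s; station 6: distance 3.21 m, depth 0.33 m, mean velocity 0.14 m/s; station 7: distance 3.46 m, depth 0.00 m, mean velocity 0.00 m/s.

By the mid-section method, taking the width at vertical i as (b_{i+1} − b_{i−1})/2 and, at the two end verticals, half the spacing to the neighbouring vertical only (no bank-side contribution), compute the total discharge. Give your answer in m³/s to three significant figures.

w_2 = (1.09 − 0.00)/2 = 0.545 m; q_2 = 0.24 × 0.59 × 0.545 = 0.07717 m³/s
w_3 = (1.36 − 0.33)/2 = 0.515 m; q_3 = 0.29 × 0.91 × 0.515 = 0.1359 m³/s
w_4 = (2.87 − 1.09)/2 = 0.89 m; q_4 = 0.32 × 1.12 × 0.89 = 0.3190 m³/s
w_5 = (3.21 − 1.36)/2 = 0.925 m; q_5 = 0.19 × 0.56 × 0.925 = 0.09842 m³/s
w_6 = (3.46 − 2.87)/2 = 0.295 m; q_6 = 0.14 × 0.33 × 0.295 = 0.01363 m³/s
Stations 1, 7 contribute zero (depth or velocity is 0).
Q = Σ qᵢ = 0.6441 m³/s

0.644 m³/s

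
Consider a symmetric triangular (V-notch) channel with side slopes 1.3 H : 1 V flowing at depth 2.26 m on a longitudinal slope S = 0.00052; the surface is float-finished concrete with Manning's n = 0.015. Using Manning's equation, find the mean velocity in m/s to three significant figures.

1.41 m/s

A = z·y² = 1.3×2.26² = 6.640 m²
P = 2y√(1+z²) = 2×2.26×√(1+1.3²) = 7.413 m
R = A/P = 6.640/7.413 = 0.8957 m
Q = (1/n)·A·R^(2/3)·S^(1/2) = (1/0.015) × 6.640 × 0.8957^(2/3) × 0.00052^(1/2) = 9.379 m³/s
V = Q/A = 9.379/6.640 = 1.413 m/s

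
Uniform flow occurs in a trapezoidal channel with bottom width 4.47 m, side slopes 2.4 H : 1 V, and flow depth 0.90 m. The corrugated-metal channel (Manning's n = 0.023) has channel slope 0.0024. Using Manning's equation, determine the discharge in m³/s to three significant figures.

9.56 m³/s

A = (b + z·y)·y = (4.47 + 2.4×0.90)×0.90 = 5.967 m²
P = b + 2y√(1+z²) = 4.47 + 2×0.90×√(1+2.4²) = 9.150 m
R = A/P = 5.967/9.150 = 0.6521 m
Q = (1/n)·A·R^(2/3)·S^(1/2) = (1/0.023) × 5.967 × 0.6521^(2/3) × 0.0024^(1/2) = 9.558 m³/s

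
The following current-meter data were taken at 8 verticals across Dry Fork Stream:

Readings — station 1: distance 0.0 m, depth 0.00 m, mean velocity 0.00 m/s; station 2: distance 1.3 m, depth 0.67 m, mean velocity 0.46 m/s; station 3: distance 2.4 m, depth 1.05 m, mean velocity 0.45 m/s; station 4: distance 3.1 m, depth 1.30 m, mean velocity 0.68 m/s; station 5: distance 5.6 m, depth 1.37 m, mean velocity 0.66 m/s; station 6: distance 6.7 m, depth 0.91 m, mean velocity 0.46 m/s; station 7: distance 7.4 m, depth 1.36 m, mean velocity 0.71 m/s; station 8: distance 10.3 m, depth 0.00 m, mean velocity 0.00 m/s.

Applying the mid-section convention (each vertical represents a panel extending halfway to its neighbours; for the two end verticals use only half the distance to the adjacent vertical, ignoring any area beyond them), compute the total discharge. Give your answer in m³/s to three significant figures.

w_2 = (2.4 − 0.0)/2 = 1.2 m; q_2 = 0.46 × 0.67 × 1.2 = 0.3698 m³/s
w_3 = (3.1 − 1.3)/2 = 0.9 m; q_3 = 0.45 × 1.05 × 0.9 = 0.4253 m³/s
w_4 = (5.6 − 2.4)/2 = 1.6 m; q_4 = 0.68 × 1.30 × 1.6 = 1.414 m³/s
w_5 = (6.7 − 3.1)/2 = 1.8 m; q_5 = 0.66 × 1.37 × 1.8 = 1.628 m³/s
w_6 = (7.4 − 5.6)/2 = 0.9 m; q_6 = 0.46 × 0.91 × 0.9 = 0.3767 m³/s
w_7 = (10.3 − 6.7)/2 = 1.8 m; q_7 = 0.71 × 1.36 × 1.8 = 1.738 m³/s
Stations 1, 8 contribute zero (depth or velocity is 0).
Q = Σ qᵢ = 5.952 m³/s

5.95 m³/s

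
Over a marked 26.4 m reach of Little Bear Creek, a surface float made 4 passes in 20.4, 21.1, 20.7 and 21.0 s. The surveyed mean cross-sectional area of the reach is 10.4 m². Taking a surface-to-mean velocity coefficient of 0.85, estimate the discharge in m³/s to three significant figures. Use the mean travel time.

11.2 m³/s

t̄ = (20.4 + 21.1 + 20.7 + 21.0) / 4 = 20.8 s
v_surface = L / t̄ = 26.4 / 20.8 = 1.269 m/s
v_mean = 0.85 × 1.269 = 1.079 m/s
Q = A × v_mean = 10.4 × 1.079 = 11.22 m³/s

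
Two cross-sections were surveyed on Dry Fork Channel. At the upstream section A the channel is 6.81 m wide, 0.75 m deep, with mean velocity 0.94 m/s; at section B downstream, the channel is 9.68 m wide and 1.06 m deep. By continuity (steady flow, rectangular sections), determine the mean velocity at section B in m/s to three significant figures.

0.468 m/s

Q = A₁V₁ = (6.81×0.75) × 0.94 = 4.801 m³/s
A₂ = 9.68 × 1.06 = 10.26 m²
V₂ = Q/A₂ = 4.801/10.26 = 0.4679 m/s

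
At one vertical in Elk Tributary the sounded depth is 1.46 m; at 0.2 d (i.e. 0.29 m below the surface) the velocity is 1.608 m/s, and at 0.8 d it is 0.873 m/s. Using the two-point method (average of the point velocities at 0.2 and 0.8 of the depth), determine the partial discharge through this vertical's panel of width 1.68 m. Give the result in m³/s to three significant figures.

3.04 m³/s

v̄ = (1.608 + 0.873) / 2 = 1.241 m/s
q = v̄ × d × w = 1.241 × 1.46 × 1.68 = 3.043 m³/s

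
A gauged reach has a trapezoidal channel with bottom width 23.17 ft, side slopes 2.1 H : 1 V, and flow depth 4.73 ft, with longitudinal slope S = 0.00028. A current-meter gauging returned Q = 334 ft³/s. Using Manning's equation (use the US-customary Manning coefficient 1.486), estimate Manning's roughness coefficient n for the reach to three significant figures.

A = (b + z·y)·y = (23.17 + 2.1×4.73)×4.73 = 156.6 ft²
P = b + 2y√(1+z²) = 23.17 + 2×4.73×√(1+2.1²) = 45.17 ft
R = A/P = 156.6/45.17 = 3.466 ft
n = (1.486/Q)·A·R^(2/3)·S^(1/2) = (1.486/334) × 156.6 × 2.290 × 0.01673 = 0.02670

0.0267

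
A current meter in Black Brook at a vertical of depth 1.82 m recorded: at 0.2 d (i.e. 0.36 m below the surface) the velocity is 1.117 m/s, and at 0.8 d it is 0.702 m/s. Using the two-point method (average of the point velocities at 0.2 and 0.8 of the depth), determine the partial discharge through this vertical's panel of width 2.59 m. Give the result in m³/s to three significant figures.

v̄ = (1.117 + 0.702) / 2 = 0.9095 m/s
q = v̄ × d × w = 0.9095 × 1.82 × 2.59 = 4.287 m³/s

4.29 m³/s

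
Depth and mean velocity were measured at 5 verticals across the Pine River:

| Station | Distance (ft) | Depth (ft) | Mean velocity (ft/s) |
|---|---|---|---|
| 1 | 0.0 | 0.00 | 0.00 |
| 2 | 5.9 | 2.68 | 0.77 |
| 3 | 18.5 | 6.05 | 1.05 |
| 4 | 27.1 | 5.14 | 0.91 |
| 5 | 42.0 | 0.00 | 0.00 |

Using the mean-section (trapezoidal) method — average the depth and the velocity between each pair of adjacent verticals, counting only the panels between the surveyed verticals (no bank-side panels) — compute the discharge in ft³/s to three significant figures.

118 ft³/s

Panel 1-2: Δb = 5.9 ft, d̄ = (0.00+2.68)/2 = 1.34, v̄ = (0.00+0.77)/2 = 0.385 → q = 5.9×1.34×0.385 = 3.044 ft³/s
Panel 2-3: Δb = 12.6 ft, d̄ = (2.68+6.05)/2 = 4.365, v̄ = (0.77+1.05)/2 = 0.91 → q = 12.6×4.365×0.91 = 50.05 ft³/s
Panel 3-4: Δb = 8.6 ft, d̄ = (6.05+5.14)/2 = 5.595, v̄ = (1.05+0.91)/2 = 0.98 → q = 8.6×5.595×0.98 = 47.15 ft³/s
Panel 4-5: Δb = 14.9 ft, d̄ = (5.14+0.00)/2 = 2.57, v̄ = (0.91+0.00)/2 = 0.455 → q = 14.9×2.57×0.455 = 17.42 ft³/s
Q = Σ q = 117.7 ft³/s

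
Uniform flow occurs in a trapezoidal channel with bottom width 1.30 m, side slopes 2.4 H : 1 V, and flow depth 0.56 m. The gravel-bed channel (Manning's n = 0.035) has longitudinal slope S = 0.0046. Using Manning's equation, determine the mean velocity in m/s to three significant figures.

0.965 m/s

A = (b + z·y)·y = (1.30 + 2.4×0.56)×0.56 = 1.481 m²
P = b + 2y√(1+z²) = 1.30 + 2×0.56×√(1+2.4²) = 4.212 m
R = A/P = 1.481/4.212 = 0.3515 m
Q = (1/n)·A·R^(2/3)·S^(1/2) = (1/0.035) × 1.481 × 0.3515^(2/3) × 0.0046^(1/2) = 1.429 m³/s
V = Q/A = 1.429/1.481 = 0.9652 m/s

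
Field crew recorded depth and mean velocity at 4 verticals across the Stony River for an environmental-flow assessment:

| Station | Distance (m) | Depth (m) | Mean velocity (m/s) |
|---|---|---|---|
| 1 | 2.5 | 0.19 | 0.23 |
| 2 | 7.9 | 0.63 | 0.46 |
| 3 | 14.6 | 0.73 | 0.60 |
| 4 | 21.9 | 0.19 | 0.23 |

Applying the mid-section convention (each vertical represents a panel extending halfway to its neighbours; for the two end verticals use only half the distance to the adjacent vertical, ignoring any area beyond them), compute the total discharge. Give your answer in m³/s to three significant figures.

w_1 = (7.9 − 2.5)/2 = 2.7 m; q_1 = 0.23 × 0.19 × 2.7 = 0.1180 m³/s
w_2 = (14.6 − 2.5)/2 = 6.05 m; q_2 = 0.46 × 0.63 × 6.05 = 1.753 m³/s
w_3 = (21.9 − 7.9)/2 = 7 m; q_3 = 0.60 × 0.73 × 7 = 3.066 m³/s
w_4 = (21.9 − 14.6)/2 = 3.65 m; q_4 = 0.23 × 0.19 × 3.65 = 0.1595 m³/s
Q = Σ qᵢ = 5.097 m³/s

5.10 m³/s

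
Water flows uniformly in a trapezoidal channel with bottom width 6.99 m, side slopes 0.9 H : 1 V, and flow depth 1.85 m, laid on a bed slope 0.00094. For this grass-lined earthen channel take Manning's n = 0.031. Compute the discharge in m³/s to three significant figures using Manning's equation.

19.2 m³/s

A = (b + z·y)·y = (6.99 + 0.9×1.85)×1.85 = 16.01 m²
P = b + 2y√(1+z²) = 6.99 + 2×1.85×√(1+0.9²) = 11.97 m
R = A/P = 16.01/11.97 = 1.338 m
Q = (1/n)·A·R^(2/3)·S^(1/2) = (1/0.031) × 16.01 × 1.338^(2/3) × 0.00094^(1/2) = 19.23 m³/s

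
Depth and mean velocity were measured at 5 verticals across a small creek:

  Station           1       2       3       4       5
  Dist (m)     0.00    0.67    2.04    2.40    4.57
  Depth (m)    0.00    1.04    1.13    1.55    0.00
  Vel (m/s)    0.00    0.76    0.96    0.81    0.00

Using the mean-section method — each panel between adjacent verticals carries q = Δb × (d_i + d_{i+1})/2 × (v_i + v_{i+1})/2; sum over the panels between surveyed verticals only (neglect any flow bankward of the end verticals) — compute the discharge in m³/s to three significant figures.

Panel 1-2: Δb = 0.67 m, d̄ = (0.00+1.04)/2 = 0.52, v̄ = (0.00+0.76)/2 = 0.38 → q = 0.67×0.52×0.38 = 0.1324 m³/s
Panel 2-3: Δb = 1.37 m, d̄ = (1.04+1.13)/2 = 1.085, v̄ = (0.76+0.96)/2 = 0.86 → q = 1.37×1.085×0.86 = 1.278 m³/s
Panel 3-4: Δb = 0.36 m, d̄ = (1.13+1.55)/2 = 1.34, v̄ = (0.96+0.81)/2 = 0.885 → q = 0.36×1.34×0.885 = 0.4269 m³/s
Panel 4-5: Δb = 2.17 m, d̄ = (1.55+0.00)/2 = 0.775, v̄ = (0.81+0.00)/2 = 0.405 → q = 2.17×0.775×0.405 = 0.6811 m³/s
Q = Σ q = 2.519 m³/s

2.52 m³/s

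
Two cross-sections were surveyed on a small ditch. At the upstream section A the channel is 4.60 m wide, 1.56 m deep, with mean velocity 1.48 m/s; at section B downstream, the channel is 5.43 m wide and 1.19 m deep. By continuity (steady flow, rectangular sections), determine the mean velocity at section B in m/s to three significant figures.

1.64 m/s

Q = A₁V₁ = (4.60×1.56) × 1.48 = 10.62 m³/s
A₂ = 5.43 × 1.19 = 6.462 m²
V₂ = Q/A₂ = 10.62/6.462 = 1.644 m/s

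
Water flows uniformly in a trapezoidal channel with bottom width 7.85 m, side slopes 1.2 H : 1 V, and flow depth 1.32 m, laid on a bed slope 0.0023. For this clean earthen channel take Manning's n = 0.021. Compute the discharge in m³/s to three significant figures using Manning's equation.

A = (b + z·y)·y = (7.85 + 1.2×1.32)×1.32 = 12.45 m²
P = b + 2y√(1+z²) = 7.85 + 2×1.32×√(1+1.2²) = 11.97 m
R = A/P = 12.45/11.97 = 1.040 m
Q = (1/n)·A·R^(2/3)·S^(1/2) = (1/0.021) × 12.45 × 1.040^(2/3) × 0.0023^(1/2) = 29.19 m³/s

29.2 m³/s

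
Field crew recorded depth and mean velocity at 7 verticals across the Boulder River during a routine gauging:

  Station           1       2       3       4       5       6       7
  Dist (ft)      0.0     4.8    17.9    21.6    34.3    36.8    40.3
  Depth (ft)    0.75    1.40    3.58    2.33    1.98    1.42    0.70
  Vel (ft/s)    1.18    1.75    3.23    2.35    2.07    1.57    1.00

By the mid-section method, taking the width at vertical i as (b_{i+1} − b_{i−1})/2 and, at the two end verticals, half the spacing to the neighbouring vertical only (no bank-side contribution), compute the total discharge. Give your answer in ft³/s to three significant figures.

w_1 = (4.8 − 0.0)/2 = 2.4 ft; q_1 = 1.18 × 0.75 × 2.4 = 2.124 ft³/s
w_2 = (17.9 − 0.0)/2 = 8.95 ft; q_2 = 1.75 × 1.40 × 8.95 = 21.93 ft³/s
w_3 = (21.6 − 4.8)/2 = 8.4 ft; q_3 = 3.23 × 3.58 × 8.4 = 97.13 ft³/s
w_4 = (34.3 − 17.9)/2 = 8.2 ft; q_4 = 2.35 × 2.33 × 8.2 = 44.90 ft³/s
w_5 = (36.8 − 21.6)/2 = 7.6 ft; q_5 = 2.07 × 1.98 × 7.6 = 31.15 ft³/s
w_6 = (40.3 − 34.3)/2 = 3 ft; q_6 = 1.57 × 1.42 × 3 = 6.688 ft³/s
w_7 = (40.3 − 36.8)/2 = 1.75 ft; q_7 = 1.00 × 0.70 × 1.75 = 1.225 ft³/s
Q = Σ qᵢ = 205.1 ft³/s

205 ft³/s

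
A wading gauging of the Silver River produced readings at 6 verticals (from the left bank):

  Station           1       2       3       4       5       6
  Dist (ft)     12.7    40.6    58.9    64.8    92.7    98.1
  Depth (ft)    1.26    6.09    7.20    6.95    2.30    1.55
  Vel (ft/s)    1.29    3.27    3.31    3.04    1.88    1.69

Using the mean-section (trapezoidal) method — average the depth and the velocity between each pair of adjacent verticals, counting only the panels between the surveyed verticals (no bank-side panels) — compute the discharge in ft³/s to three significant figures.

1100 ft³/s

Panel 1-2: Δb = 27.9 ft, d̄ = (1.26+6.09)/2 = 3.675, v̄ = (1.29+3.27)/2 = 2.28 → q = 27.9×3.675×2.28 = 233.8 ft³/s
Panel 2-3: Δb = 18.3 ft, d̄ = (6.09+7.20)/2 = 6.645, v̄ = (3.27+3.31)/2 = 3.29 → q = 18.3×6.645×3.29 = 400.1 ft³/s
Panel 3-4: Δb = 5.9 ft, d̄ = (7.20+6.95)/2 = 7.075, v̄ = (3.31+3.04)/2 = 3.175 → q = 5.9×7.075×3.175 = 132.5 ft³/s
Panel 4-5: Δb = 27.9 ft, d̄ = (6.95+2.30)/2 = 4.625, v̄ = (3.04+1.88)/2 = 2.46 → q = 27.9×4.625×2.46 = 317.4 ft³/s
Panel 5-6: Δb = 5.4 ft, d̄ = (2.30+1.55)/2 = 1.925, v̄ = (1.88+1.69)/2 = 1.785 → q = 5.4×1.925×1.785 = 18.56 ft³/s
Q = Σ q = 1102 ft³/s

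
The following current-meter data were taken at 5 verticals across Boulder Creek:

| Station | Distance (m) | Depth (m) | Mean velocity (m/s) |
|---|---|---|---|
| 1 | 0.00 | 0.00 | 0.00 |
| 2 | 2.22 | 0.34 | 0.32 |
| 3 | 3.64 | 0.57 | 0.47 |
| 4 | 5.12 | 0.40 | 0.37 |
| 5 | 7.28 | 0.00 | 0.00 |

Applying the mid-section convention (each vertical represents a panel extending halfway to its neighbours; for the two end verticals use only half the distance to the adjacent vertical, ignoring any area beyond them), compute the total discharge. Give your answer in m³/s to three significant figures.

w_2 = (3.64 − 0.00)/2 = 1.82 m; q_2 = 0.32 × 0.34 × 1.82 = 0.1980 m³/s
w_3 = (5.12 − 2.22)/2 = 1.45 m; q_3 = 0.47 × 0.57 × 1.45 = 0.3885 m³/s
w_4 = (7.28 − 3.64)/2 = 1.82 m; q_4 = 0.37 × 0.40 × 1.82 = 0.2694 m³/s
Stations 1, 5 contribute zero (depth or velocity is 0).
Q = Σ qᵢ = 0.8558 m³/s

0.856 m³/s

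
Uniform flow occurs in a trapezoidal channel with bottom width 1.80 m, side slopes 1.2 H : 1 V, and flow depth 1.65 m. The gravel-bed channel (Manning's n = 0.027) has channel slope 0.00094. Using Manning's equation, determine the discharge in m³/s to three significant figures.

6.59 m³/s

A = (b + z·y)·y = (1.80 + 1.2×1.65)×1.65 = 6.237 m²
P = b + 2y√(1+z²) = 1.80 + 2×1.65×√(1+1.2²) = 6.955 m
R = A/P = 6.237/6.955 = 0.8968 m
Q = (1/n)·A·R^(2/3)·S^(1/2) = (1/0.027) × 6.237 × 0.8968^(2/3) × 0.00094^(1/2) = 6.586 m³/s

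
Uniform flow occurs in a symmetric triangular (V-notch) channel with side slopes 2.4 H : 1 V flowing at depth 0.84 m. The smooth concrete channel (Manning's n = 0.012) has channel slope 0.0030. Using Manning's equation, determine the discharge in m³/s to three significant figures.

4.11 m³/s

A = z·y² = 2.4×0.84² = 1.693 m²
P = 2y√(1+z²) = 2×0.84×√(1+2.4²) = 4.368 m
R = A/P = 1.693/4.368 = 0.3877 m
Q = (1/n)·A·R^(2/3)·S^(1/2) = (1/0.012) × 1.693 × 0.3877^(2/3) × 0.0030^(1/2) = 4.110 m³/s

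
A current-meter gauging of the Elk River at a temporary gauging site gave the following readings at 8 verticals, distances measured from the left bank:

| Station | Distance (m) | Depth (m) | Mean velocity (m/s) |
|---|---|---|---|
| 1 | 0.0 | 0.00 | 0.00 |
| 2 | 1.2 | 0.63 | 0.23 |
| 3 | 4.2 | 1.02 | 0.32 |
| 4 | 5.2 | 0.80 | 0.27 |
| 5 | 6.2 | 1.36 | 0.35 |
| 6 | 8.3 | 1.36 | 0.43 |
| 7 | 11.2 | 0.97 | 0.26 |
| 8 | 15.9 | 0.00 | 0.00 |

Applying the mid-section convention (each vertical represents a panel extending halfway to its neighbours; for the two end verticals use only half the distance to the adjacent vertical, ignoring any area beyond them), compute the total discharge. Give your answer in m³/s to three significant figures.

w_2 = (4.2 − 0.0)/2 = 2.1 m; q_2 = 0.23 × 0.63 × 2.1 = 0.3043 m³/s
w_3 = (5.2 − 1.2)/2 = 2 m; q_3 = 0.32 × 1.02 × 2 = 0.6528 m³/s
w_4 = (6.2 − 4.2)/2 = 1 m; q_4 = 0.27 × 0.80 × 1 = 0.2160 m³/s
w_5 = (8.3 − 5.2)/2 = 1.55 m; q_5 = 0.35 × 1.36 × 1.55 = 0.7378 m³/s
w_6 = (11.2 − 6.2)/2 = 2.5 m; q_6 = 0.43 × 1.36 × 2.5 = 1.462 m³/s
w_7 = (15.9 − 8.3)/2 = 3.8 m; q_7 = 0.26 × 0.97 × 3.8 = 0.9584 m³/s
Stations 1, 8 contribute zero (depth or velocity is 0).
Q = Σ qᵢ = 4.331 m³/s

4.33 m³/s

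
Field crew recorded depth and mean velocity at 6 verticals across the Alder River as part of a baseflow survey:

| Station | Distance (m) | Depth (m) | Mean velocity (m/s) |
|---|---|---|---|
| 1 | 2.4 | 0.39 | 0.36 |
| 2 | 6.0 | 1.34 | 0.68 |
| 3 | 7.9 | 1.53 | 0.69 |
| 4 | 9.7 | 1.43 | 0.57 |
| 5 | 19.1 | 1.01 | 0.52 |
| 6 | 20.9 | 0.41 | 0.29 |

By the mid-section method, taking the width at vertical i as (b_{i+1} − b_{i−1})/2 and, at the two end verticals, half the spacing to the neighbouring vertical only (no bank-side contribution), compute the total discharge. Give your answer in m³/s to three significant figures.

12.3 m³/s

w_1 = (6.0 − 2.4)/2 = 1.8 m; q_1 = 0.36 × 0.39 × 1.8 = 0.2527 m³/s
w_2 = (7.9 − 2.4)/2 = 2.75 m; q_2 = 0.68 × 1.34 × 2.75 = 2.506 m³/s
w_3 = (9.7 − 6.0)/2 = 1.85 m; q_3 = 0.69 × 1.53 × 1.85 = 1.953 m³/s
w_4 = (19.1 − 7.9)/2 = 5.6 m; q_4 = 0.57 × 1.43 × 5.6 = 4.565 m³/s
w_5 = (20.9 − 9.7)/2 = 5.6 m; q_5 = 0.52 × 1.01 × 5.6 = 2.941 m³/s
w_6 = (20.9 − 19.1)/2 = 0.9 m; q_6 = 0.29 × 0.41 × 0.9 = 0.1070 m³/s
Q = Σ qᵢ = 12.32 m³/s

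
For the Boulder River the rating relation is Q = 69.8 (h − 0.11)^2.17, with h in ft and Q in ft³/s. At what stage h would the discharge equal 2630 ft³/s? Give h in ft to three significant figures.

5.43 ft

h − h₀ = (Q/C)^(1/b) = (2630/69.8)^(1/2.17) = 5.325 ft
h = 0.11 + 5.325 = 5.435 ft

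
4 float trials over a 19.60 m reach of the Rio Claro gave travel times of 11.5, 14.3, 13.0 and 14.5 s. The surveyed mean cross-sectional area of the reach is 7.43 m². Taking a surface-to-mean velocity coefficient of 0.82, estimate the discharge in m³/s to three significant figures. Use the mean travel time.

8.96 m³/s

t̄ = (11.5 + 14.3 + 13.0 + 14.5) / 4 = 13.325 s
v_surface = L / t̄ = 19.60 / 13.325 = 1.471 m/s
v_mean = 0.82 × 1.471 = 1.206 m/s
Q = A × v_mean = 7.43 × 1.206 = 8.962 m³/s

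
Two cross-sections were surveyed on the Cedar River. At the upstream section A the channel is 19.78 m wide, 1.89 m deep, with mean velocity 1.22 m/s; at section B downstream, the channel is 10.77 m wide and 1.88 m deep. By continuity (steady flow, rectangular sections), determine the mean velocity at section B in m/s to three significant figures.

2.25 m/s

Q = A₁V₁ = (19.78×1.89) × 1.22 = 45.61 m³/s
A₂ = 10.77 × 1.88 = 20.25 m²
V₂ = Q/A₂ = 45.61/20.25 = 2.253 m/s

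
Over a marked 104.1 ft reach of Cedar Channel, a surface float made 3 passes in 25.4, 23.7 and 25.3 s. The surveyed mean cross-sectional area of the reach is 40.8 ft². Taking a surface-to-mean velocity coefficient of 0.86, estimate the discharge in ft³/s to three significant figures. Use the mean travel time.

t̄ = (25.4 + 23.7 + 25.3) / 3 = 24.8 s
v_surface = L / t̄ = 104.1 / 24.8 = 4.198 ft/s
v_mean = 0.86 × 4.198 = 3.610 ft/s
Q = A × v_mean = 40.8 × 3.610 = 147.3 ft³/s

147 ft³/s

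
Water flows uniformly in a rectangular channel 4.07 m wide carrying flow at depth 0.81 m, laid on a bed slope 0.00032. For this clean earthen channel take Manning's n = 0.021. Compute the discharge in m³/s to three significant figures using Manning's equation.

1.95 m³/s

A = b·y = 4.07 × 0.81 = 3.297 m²
P = b + 2y = 4.07 + 2×0.81 = 5.690 m
R = A/P = 3.297/5.690 = 0.5794 m
Q = (1/n)·A·R^(2/3)·S^(1/2) = (1/0.021) × 3.297 × 0.5794^(2/3) × 0.00032^(1/2) = 1.952 m³/s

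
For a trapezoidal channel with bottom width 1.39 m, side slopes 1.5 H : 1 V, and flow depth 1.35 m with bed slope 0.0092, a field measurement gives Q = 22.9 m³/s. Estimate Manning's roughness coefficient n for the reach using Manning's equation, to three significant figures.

0.0158

A = (b + z·y)·y = (1.39 + 1.5×1.35)×1.35 = 4.610 m²
P = b + 2y√(1+z²) = 1.39 + 2×1.35×√(1+1.5²) = 6.257 m
R = A/P = 4.610/6.257 = 0.7368 m
n = (1/Q)·A·R^(2/3)·S^(1/2) = (1/22.9) × 4.610 × 0.8157 × 0.09592 = 0.01575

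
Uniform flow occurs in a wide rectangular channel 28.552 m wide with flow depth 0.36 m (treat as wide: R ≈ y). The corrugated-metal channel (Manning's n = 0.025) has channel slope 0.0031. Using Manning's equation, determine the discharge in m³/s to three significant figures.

A = b·y = 28.552 × 0.36 = 10.28 m²
Wide channel: R ≈ y = 0.36 m
Q = (1/n)·A·R^(2/3)·S^(1/2) = (1/0.025) × 10.28 × 0.3600^(2/3) × 0.0031^(1/2) = 11.58 m³/s

11.6 m³/s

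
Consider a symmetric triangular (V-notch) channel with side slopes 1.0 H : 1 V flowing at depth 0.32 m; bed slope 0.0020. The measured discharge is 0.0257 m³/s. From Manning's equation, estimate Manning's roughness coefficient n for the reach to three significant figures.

A = z·y² = 1.0×0.32² = 0.1024 m²
P = 2y√(1+z²) = 2×0.32×√(1+1.0²) = 0.9051 m
R = A/P = 0.1024/0.9051 = 0.1131 m
n = (1/Q)·A·R^(2/3)·S^(1/2) = (1/0.0257) × 0.1024 × 0.2339 × 0.04472 = 0.04168

0.0417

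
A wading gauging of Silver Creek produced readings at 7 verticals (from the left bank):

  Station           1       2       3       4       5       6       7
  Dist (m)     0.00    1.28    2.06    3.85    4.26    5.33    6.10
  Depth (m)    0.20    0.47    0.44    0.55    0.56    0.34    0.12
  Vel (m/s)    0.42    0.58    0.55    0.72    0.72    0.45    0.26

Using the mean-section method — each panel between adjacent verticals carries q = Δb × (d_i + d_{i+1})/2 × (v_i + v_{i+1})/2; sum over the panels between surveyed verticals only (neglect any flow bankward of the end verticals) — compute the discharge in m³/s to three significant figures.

1.49 m³/s

Panel 1-2: Δb = 1.28 m, d̄ = (0.20+0.47)/2 = 0.335, v̄ = (0.42+0.58)/2 = 0.5 → q = 1.28×0.335×0.5 = 0.2144 m³/s
Panel 2-3: Δb = 0.78 m, d̄ = (0.47+0.44)/2 = 0.455, v̄ = (0.58+0.55)/2 = 0.565 → q = 0.78×0.455×0.565 = 0.2005 m³/s
Panel 3-4: Δb = 1.79 m, d̄ = (0.44+0.55)/2 = 0.495, v̄ = (0.55+0.72)/2 = 0.635 → q = 1.79×0.495×0.635 = 0.5626 m³/s
Panel 4-5: Δb = 0.41 m, d̄ = (0.55+0.56)/2 = 0.555, v̄ = (0.72+0.72)/2 = 0.72 → q = 0.41×0.555×0.72 = 0.1638 m³/s
Panel 5-6: Δb = 1.07 m, d̄ = (0.56+0.34)/2 = 0.45, v̄ = (0.72+0.45)/2 = 0.585 → q = 1.07×0.45×0.585 = 0.2817 m³/s
Panel 6-7: Δb = 0.77 m, d̄ = (0.34+0.12)/2 = 0.23, v̄ = (0.45+0.26)/2 = 0.355 → q = 0.77×0.23×0.355 = 0.06287 m³/s
Q = Σ q = 1.486 m³/s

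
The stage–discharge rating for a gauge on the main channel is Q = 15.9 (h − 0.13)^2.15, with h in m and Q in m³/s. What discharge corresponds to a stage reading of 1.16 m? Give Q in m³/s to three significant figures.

16.9 m³/s

Q = 15.9 × (1.16 − 0.13)^2.15 = 15.9 × 1.03^2.15 = 16.94 m³/s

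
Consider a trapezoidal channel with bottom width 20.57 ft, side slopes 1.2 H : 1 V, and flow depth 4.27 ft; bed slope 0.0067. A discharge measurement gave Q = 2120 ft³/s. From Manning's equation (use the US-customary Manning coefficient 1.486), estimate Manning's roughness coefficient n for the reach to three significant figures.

0.0138

A = (b + z·y)·y = (20.57 + 1.2×4.27)×4.27 = 109.7 ft²
P = b + 2y√(1+z²) = 20.57 + 2×4.27×√(1+1.2²) = 33.91 ft
R = A/P = 109.7/33.91 = 3.235 ft
n = (1.486/Q)·A·R^(2/3)·S^(1/2) = (1.486/2120) × 109.7 × 2.188 × 0.08185 = 0.01377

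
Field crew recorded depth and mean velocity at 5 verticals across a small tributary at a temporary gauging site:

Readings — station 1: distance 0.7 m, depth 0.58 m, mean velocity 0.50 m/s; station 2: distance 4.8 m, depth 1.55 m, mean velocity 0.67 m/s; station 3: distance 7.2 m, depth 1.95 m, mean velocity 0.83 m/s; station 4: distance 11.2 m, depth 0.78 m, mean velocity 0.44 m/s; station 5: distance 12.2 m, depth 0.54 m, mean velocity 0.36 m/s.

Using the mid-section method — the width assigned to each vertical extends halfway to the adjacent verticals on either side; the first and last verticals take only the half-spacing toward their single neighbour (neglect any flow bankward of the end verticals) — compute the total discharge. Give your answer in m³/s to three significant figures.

10.1 m³/s

w_1 = (4.8 − 0.7)/2 = 2.05 m; q_1 = 0.50 × 0.58 × 2.05 = 0.5945 m³/s
w_2 = (7.2 − 0.7)/2 = 3.25 m; q_2 = 0.67 × 1.55 × 3.25 = 3.375 m³/s
w_3 = (11.2 − 4.8)/2 = 3.2 m; q_3 = 0.83 × 1.95 × 3.2 = 5.179 m³/s
w_4 = (12.2 − 7.2)/2 = 2.5 m; q_4 = 0.44 × 0.78 × 2.5 = 0.8580 m³/s
w_5 = (12.2 − 11.2)/2 = 0.5 m; q_5 = 0.36 × 0.54 × 0.5 = 0.09720 m³/s
Q = Σ qᵢ = 10.10 m³/s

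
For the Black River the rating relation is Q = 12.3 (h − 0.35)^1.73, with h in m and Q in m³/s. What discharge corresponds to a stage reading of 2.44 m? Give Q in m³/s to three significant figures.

Q = 12.3 × (2.44 − 0.35)^1.73 = 12.3 × 2.09^1.73 = 44.03 m³/s

44.0 m³/s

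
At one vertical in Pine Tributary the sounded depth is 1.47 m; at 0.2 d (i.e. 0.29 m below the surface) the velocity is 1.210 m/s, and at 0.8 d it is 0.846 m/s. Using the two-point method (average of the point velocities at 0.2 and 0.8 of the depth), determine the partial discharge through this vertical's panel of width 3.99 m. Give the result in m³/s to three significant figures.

6.03 m³/s

v̄ = (1.210 + 0.846) / 2 = 1.028 m/s
q = v̄ × d × w = 1.028 × 1.47 × 3.99 = 6.030 m³/s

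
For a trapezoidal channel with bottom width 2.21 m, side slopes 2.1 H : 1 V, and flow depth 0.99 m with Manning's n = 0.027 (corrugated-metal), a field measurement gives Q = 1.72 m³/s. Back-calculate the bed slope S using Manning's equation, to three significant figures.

A = (b + z·y)·y = (2.21 + 2.1×0.99)×0.99 = 4.246 m²
P = b + 2y√(1+z²) = 2.21 + 2×0.99×√(1+2.1²) = 6.815 m
R = A/P = 4.246/6.815 = 0.6230 m
S = (Q·n / (1·A·R^(2/3)))² = (1.72×0.027 / (1×4.246×0.7295))² = 0.0002248

0.000225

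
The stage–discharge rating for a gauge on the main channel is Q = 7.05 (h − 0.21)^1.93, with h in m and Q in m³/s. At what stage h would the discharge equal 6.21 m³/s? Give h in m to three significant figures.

1.15 m

h − h₀ = (Q/C)^(1/b) = (6.21/7.05)^(1/1.93) = 0.9364 m
h = 0.21 + 0.9364 = 1.146 m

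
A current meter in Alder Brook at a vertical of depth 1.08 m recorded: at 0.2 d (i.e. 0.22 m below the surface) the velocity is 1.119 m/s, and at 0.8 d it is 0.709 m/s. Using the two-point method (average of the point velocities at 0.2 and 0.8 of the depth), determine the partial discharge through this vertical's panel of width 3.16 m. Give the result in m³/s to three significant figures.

3.12 m³/s

v̄ = (1.119 + 0.709) / 2 = 0.9140 m/s
q = v̄ × d × w = 0.9140 × 1.08 × 3.16 = 3.119 m³/s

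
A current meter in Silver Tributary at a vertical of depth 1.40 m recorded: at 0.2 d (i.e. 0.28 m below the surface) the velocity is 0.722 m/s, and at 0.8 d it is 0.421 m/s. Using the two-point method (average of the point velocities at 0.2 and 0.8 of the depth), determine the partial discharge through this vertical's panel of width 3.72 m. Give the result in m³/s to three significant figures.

v̄ = (0.722 + 0.421) / 2 = 0.5715 m/s
q = v̄ × d × w = 0.5715 × 1.40 × 3.72 = 2.976 m³/s

2.98 m³/s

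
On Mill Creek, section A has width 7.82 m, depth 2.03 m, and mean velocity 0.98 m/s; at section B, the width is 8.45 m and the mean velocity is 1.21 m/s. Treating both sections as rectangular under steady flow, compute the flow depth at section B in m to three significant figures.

1.52 m

Q = A₁V₁ = (7.82×2.03) × 0.98 = 15.56 m³/s
d₂ = Q/(b₂ V₂) = 15.56/(8.45×1.21) = 1.522 m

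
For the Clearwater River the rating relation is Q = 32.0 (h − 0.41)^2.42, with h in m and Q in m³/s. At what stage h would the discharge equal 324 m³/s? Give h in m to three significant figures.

3.01 m

h − h₀ = (Q/C)^(1/b) = (324/32.0)^(1/2.42) = 2.603 m
h = 0.41 + 2.603 = 3.013 m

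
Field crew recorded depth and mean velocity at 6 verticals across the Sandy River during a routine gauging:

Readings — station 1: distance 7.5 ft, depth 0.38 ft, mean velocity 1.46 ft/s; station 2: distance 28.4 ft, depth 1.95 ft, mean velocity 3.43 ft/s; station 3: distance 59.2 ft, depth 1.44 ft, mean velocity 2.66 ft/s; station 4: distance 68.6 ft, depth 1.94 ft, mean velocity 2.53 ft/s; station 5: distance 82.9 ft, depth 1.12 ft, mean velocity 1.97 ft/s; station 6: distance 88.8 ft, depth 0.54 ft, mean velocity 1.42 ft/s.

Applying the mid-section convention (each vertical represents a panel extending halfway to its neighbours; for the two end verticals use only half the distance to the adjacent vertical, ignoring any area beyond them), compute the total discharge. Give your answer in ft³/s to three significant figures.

w_1 = (28.4 − 7.5)/2 = 10.45 ft; q_1 = 1.46 × 0.38 × 10.45 = 5.798 ft³/s
w_2 = (59.2 − 7.5)/2 = 25.85 ft; q_2 = 3.43 × 1.95 × 25.85 = 172.9 ft³/s
w_3 = (68.6 − 28.4)/2 = 20.1 ft; q_3 = 2.66 × 1.44 × 20.1 = 76.99 ft³/s
w_4 = (82.9 − 59.2)/2 = 11.85 ft; q_4 = 2.53 × 1.94 × 11.85 = 58.16 ft³/s
w_5 = (88.8 − 68.6)/2 = 10.1 ft; q_5 = 1.97 × 1.12 × 10.1 = 22.28 ft³/s
w_6 = (88.8 − 82.9)/2 = 2.95 ft; q_6 = 1.42 × 0.54 × 2.95 = 2.262 ft³/s
Q = Σ qᵢ = 338.4 ft³/s

338 ft³/s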